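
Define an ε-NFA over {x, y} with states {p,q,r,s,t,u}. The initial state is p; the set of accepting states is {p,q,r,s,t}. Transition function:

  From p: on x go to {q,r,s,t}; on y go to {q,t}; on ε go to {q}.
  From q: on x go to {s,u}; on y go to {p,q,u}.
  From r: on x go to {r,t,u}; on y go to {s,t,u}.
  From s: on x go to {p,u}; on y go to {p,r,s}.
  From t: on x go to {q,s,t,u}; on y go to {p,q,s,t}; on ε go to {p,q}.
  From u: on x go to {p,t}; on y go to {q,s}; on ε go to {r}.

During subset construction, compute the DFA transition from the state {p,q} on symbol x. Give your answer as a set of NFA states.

{p,q,r,s,t,u}

δ(p,x) = {q,r,s,t}; δ(q,x) = {s,u}.
Union: {q,r,s,t,u}.
ε-closure gives {p,q,r,s,t,u}.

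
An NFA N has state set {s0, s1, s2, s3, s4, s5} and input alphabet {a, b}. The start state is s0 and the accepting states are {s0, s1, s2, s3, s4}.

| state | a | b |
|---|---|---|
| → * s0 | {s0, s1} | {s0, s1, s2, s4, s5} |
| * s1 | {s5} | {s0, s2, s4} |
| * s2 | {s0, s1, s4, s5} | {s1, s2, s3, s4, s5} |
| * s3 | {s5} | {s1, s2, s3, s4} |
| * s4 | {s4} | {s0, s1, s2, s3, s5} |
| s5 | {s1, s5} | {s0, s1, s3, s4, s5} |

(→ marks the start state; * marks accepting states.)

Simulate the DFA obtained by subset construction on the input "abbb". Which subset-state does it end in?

{s0, s1, s2, s3, s4, s5}

Start: {s0}.
δ(s0,a) = {s0, s1}.
Union: {s0, s1}.
After a: {s0, s1}.
δ(s0,b) = {s0, s1, s2, s4, s5}; δ(s1,b) = {s0, s2, s4}.
Union: {s0, s1, s2, s4, s5}.
After b: {s0, s1, s2, s4, s5}.
δ(s0,b) = {s0, s1, s2, s4, s5}; δ(s1,b) = {s0, s2, s4}; δ(s2,b) = {s1, s2, s3, s4, s5}; δ(s4,b) = {s0, s1, s2, s3, s5}; δ(s5,b) = {s0, s1, s3, s4, s5}.
Union: {s0, s1, s2, s3, s4, s5}.
After b: {s0, s1, s2, s3, s4, s5}.
δ(s0,b) = {s0, s1, s2, s4, s5}; δ(s1,b) = {s0, s2, s4}; δ(s2,b) = {s1, s2, s3, s4, s5}; δ(s3,b) = {s1, s2, s3, s4}; δ(s4,b) = {s0, s1, s2, s3, s5}; δ(s5,b) = {s0, s1, s3, s4, s5}.
Union: {s0, s1, s2, s3, s4, s5}.
After b: {s0, s1, s2, s3, s4, s5}.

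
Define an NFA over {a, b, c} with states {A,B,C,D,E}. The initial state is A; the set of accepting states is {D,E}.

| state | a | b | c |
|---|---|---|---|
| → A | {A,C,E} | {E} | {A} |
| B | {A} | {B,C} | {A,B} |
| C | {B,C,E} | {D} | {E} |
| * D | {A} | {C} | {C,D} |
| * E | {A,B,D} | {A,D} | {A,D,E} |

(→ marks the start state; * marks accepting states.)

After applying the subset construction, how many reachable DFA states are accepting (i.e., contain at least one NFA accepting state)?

Start state of the DFA: {A}.
{A} --a--> {A,C,E}  [new]
{A} --b--> {E}  [new]
{A} --c--> {A}  [seen]
{A,C,E} --a--> {A,B,C,D,E}  [new]
{A,C,E} --b--> {A,D,E}  [new]
{A,C,E} --c--> {A,D,E}  [seen]
{E} --a--> {A,B,D}  [new]
{E} --b--> {A,D}  [new]
{E} --c--> {A,D,E}  [seen]
{A,B,C,D,E} --a--> {A,B,C,D,E}  [seen]
{A,B,C,D,E} --b--> {A,B,C,D,E}  [seen]
{A,B,C,D,E} --c--> {A,B,C,D,E}  [seen]
{A,D,E} --a--> {A,B,C,D,E}  [seen]
{A,D,E} --b--> {A,C,D,E}  [new]
{A,D,E} --c--> {A,C,D,E}  [seen]
{A,B,D} --a--> {A,C,E}  [seen]
{A,B,D} --b--> {B,C,E}  [new]
{A,B,D} --c--> {A,B,C,D}  [new]
{A,D} --a--> {A,C,E}  [seen]
{A,D} --b--> {C,E}  [new]
{A,D} --c--> {A,C,D}  [new]
{A,C,D,E} --a--> {A,B,C,D,E}  [seen]
{A,C,D,E} --b--> {A,C,D,E}  [seen]
{A,C,D,E} --c--> {A,C,D,E}  [seen]
{B,C,E} --a--> {A,B,C,D,E}  [seen]
{B,C,E} --b--> {A,B,C,D}  [seen]
{B,C,E} --c--> {A,B,D,E}  [new]
{A,B,C,D} --a--> {A,B,C,E}  [new]
{A,B,C,D} --b--> {B,C,D,E}  [new]
{A,B,C,D} --c--> {A,B,C,D,E}  [seen]
{C,E} --a--> {A,B,C,D,E}  [seen]
{C,E} --b--> {A,D}  [seen]
{C,E} --c--> {A,D,E}  [seen]
{A,C,D} --a--> {A,B,C,E}  [seen]
{A,C,D} --b--> {C,D,E}  [new]
{A,C,D} --c--> {A,C,D,E}  [seen]
{A,B,D,E} --a--> {A,B,C,D,E}  [seen]
{A,B,D,E} --b--> {A,B,C,D,E}  [seen]
{A,B,D,E} --c--> {A,B,C,D,E}  [seen]
{A,B,C,E} --a--> {A,B,C,D,E}  [seen]
{A,B,C,E} --b--> {A,B,C,D,E}  [seen]
{A,B,C,E} --c--> {A,B,D,E}  [seen]
{B,C,D,E} --a--> {A,B,C,D,E}  [seen]
{B,C,D,E} --b--> {A,B,C,D}  [seen]
{B,C,D,E} --c--> {A,B,C,D,E}  [seen]
{C,D,E} --a--> {A,B,C,D,E}  [seen]
{C,D,E} --b--> {A,C,D}  [seen]
{C,D,E} --c--> {A,C,D,E}  [seen]
Reachable DFA states: {A}, {A,C,E}, {E}, {A,B,C,D,E}, {A,D,E}, {A,B,D}, {A,D}, {A,C,D,E}, {B,C,E}, {A,B,C,D}, {C,E}, {A,C,D}, {A,B,D,E}, {A,B,C,E}, {B,C,D,E}, {C,D,E}.
Accepting DFA states (contain an NFA accepting state): {A,C,E}, {E}, {A,B,C,D,E}, {A,D,E}, {A,B,D}, {A,D}, {A,C,D,E}, {B,C,E}, {A,B,C,D}, {C,E}, {A,C,D}, {A,B,D,E}, {A,B,C,E}, {B,C,D,E}, {C,D,E}.

15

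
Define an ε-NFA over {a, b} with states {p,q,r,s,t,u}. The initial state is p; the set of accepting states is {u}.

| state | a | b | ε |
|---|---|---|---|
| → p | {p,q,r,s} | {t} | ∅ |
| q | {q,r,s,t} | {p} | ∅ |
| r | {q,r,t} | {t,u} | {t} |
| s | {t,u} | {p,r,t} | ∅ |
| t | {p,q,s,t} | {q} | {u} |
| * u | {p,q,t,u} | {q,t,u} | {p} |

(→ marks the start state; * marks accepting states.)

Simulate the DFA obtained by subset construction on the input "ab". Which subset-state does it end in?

{p,q,r,t,u}

Start: {p}.
δ(p,a) = {p,q,r,s}.
Union: {p,q,r,s}.
ε-closure gives {p,q,r,s,t,u}.
After a: {p,q,r,s,t,u}.
δ(p,b) = {t}; δ(q,b) = {p}; δ(r,b) = {t,u}; δ(s,b) = {p,r,t}; δ(t,b) = {q}; δ(u,b) = {q,t,u}.
Union: {p,q,r,t,u}.
After b: {p,q,r,t,u}.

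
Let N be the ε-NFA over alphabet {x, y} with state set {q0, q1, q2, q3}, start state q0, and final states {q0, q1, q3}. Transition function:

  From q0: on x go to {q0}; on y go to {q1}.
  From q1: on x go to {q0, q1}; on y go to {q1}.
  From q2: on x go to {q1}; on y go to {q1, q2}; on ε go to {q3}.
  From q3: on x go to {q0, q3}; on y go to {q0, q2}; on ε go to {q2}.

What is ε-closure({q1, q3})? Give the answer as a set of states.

{q1, q2, q3}

Begin with {q1, q3}.
q3 →ε {q2}; add q2.
ε-closure = {q1, q2, q3}.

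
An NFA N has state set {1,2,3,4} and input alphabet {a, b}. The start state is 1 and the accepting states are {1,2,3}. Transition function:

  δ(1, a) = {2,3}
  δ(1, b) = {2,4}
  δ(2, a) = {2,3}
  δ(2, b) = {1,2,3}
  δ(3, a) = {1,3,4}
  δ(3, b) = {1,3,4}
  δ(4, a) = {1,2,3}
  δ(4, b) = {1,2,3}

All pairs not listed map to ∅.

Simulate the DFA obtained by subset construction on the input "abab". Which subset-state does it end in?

{1,2,3,4}

Start: {1}.
δ(1,a) = {2,3}.
Union: {2,3}.
After a: {2,3}.
δ(2,b) = {1,2,3}; δ(3,b) = {1,3,4}.
Union: {1,2,3,4}.
After b: {1,2,3,4}.
δ(1,a) = {2,3}; δ(2,a) = {2,3}; δ(3,a) = {1,3,4}; δ(4,a) = {1,2,3}.
Union: {1,2,3,4}.
After a: {1,2,3,4}.
δ(1,b) = {2,4}; δ(2,b) = {1,2,3}; δ(3,b) = {1,3,4}; δ(4,b) = {1,2,3}.
Union: {1,2,3,4}.
After b: {1,2,3,4}.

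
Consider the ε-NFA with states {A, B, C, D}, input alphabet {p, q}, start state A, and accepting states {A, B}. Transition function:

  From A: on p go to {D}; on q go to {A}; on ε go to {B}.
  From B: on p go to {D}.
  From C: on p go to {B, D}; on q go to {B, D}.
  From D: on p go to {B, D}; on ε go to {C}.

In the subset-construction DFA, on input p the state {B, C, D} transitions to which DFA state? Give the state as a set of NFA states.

δ(B,p) = {D}; δ(C,p) = {B, D}; δ(D,p) = {B, D}.
Union: {B, D}.
ε-closure gives {B, C, D}.

{B, C, D}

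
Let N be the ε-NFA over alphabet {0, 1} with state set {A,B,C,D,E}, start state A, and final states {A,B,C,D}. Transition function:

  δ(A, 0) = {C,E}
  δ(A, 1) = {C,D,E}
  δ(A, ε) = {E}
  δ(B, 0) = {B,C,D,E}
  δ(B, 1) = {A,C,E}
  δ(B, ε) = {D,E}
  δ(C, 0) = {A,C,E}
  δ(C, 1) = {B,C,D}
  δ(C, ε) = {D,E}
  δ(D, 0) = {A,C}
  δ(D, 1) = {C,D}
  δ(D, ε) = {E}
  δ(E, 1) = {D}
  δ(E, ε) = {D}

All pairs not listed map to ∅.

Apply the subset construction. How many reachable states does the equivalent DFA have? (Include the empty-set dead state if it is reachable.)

5

Start state of the DFA: {A,D,E} (ε-closure of the NFA start).
{A,D,E} --0--> {A,C,D,E}  [new]
{A,D,E} --1--> {C,D,E}  [new]
{A,C,D,E} --0--> {A,C,D,E}  [seen]
{A,C,D,E} --1--> {B,C,D,E}  [new]
{C,D,E} --0--> {A,C,D,E}  [seen]
{C,D,E} --1--> {B,C,D,E}  [seen]
{B,C,D,E} --0--> {A,B,C,D,E}  [new]
{B,C,D,E} --1--> {A,B,C,D,E}  [seen]
{A,B,C,D,E} --0--> {A,B,C,D,E}  [seen]
{A,B,C,D,E} --1--> {A,B,C,D,E}  [seen]
Reachable DFA states: {A,D,E}, {A,C,D,E}, {C,D,E}, {B,C,D,E}, {A,B,C,D,E}.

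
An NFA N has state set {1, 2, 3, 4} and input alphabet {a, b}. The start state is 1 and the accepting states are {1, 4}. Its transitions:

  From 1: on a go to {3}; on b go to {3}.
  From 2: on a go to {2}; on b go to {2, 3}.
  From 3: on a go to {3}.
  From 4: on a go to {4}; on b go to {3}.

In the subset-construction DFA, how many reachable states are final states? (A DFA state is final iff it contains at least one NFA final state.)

1

Start state of the DFA: {1}.
{1} --a--> {3}  [new]
{1} --b--> {3}  [seen]
{3} --a--> {3}  [seen]
{3} --b--> ∅  [new]
∅ --a--> ∅  [seen]
∅ --b--> ∅  [seen]
Reachable DFA states: {1}, {3}, ∅.
Accepting DFA states (contain an NFA accepting state): {1}.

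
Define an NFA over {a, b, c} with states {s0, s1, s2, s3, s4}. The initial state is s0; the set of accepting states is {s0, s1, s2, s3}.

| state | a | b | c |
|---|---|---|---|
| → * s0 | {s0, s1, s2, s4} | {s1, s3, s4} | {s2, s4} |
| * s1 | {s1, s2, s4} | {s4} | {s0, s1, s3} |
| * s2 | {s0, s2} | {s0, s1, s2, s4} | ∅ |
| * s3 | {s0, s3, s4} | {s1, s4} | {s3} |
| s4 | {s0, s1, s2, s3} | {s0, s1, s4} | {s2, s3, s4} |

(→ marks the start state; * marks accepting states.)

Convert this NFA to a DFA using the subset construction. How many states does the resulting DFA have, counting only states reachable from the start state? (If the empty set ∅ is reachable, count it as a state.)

Start state of the DFA: {s0}.
{s0} --a--> {s0, s1, s2, s4}  [new]
{s0} --b--> {s1, s3, s4}  [new]
{s0} --c--> {s2, s4}  [new]
{s0, s1, s2, s4} --a--> {s0, s1, s2, s3, s4}  [new]
{s0, s1, s2, s4} --b--> {s0, s1, s2, s3, s4}  [seen]
{s0, s1, s2, s4} --c--> {s0, s1, s2, s3, s4}  [seen]
{s1, s3, s4} --a--> {s0, s1, s2, s3, s4}  [seen]
{s1, s3, s4} --b--> {s0, s1, s4}  [new]
{s1, s3, s4} --c--> {s0, s1, s2, s3, s4}  [seen]
{s2, s4} --a--> {s0, s1, s2, s3}  [new]
{s2, s4} --b--> {s0, s1, s2, s4}  [seen]
{s2, s4} --c--> {s2, s3, s4}  [new]
{s0, s1, s2, s3, s4} --a--> {s0, s1, s2, s3, s4}  [seen]
{s0, s1, s2, s3, s4} --b--> {s0, s1, s2, s3, s4}  [seen]
{s0, s1, s2, s3, s4} --c--> {s0, s1, s2, s3, s4}  [seen]
{s0, s1, s4} --a--> {s0, s1, s2, s3, s4}  [seen]
{s0, s1, s4} --b--> {s0, s1, s3, s4}  [new]
{s0, s1, s4} --c--> {s0, s1, s2, s3, s4}  [seen]
{s0, s1, s2, s3} --a--> {s0, s1, s2, s3, s4}  [seen]
{s0, s1, s2, s3} --b--> {s0, s1, s2, s3, s4}  [seen]
{s0, s1, s2, s3} --c--> {s0, s1, s2, s3, s4}  [seen]
{s2, s3, s4} --a--> {s0, s1, s2, s3, s4}  [seen]
{s2, s3, s4} --b--> {s0, s1, s2, s4}  [seen]
{s2, s3, s4} --c--> {s2, s3, s4}  [seen]
{s0, s1, s3, s4} --a--> {s0, s1, s2, s3, s4}  [seen]
{s0, s1, s3, s4} --b--> {s0, s1, s3, s4}  [seen]
{s0, s1, s3, s4} --c--> {s0, s1, s2, s3, s4}  [seen]
Reachable DFA states: {s0}, {s0, s1, s2, s4}, {s1, s3, s4}, {s2, s4}, {s0, s1, s2, s3, s4}, {s0, s1, s4}, {s0, s1, s2, s3}, {s2, s3, s4}, {s0, s1, s3, s4}.

9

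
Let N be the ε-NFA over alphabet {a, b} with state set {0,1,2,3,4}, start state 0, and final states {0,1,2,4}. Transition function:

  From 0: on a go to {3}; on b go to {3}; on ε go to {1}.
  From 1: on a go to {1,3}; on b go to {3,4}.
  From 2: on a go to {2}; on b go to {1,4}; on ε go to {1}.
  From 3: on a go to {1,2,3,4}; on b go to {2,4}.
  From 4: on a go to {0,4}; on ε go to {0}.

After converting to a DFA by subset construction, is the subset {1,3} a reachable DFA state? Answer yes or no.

Start state of the DFA: {0,1} (ε-closure of the NFA start).
{0,1} --a--> {1,3}  [new]
{0,1} --b--> {0,1,3,4}  [new]
{1,3} --a--> {0,1,2,3,4}  [new]
{1,3} --b--> {0,1,2,3,4}  [seen]
{0,1,3,4} --a--> {0,1,2,3,4}  [seen]
{0,1,3,4} --b--> {0,1,2,3,4}  [seen]
{0,1,2,3,4} --a--> {0,1,2,3,4}  [seen]
{0,1,2,3,4} --b--> {0,1,2,3,4}  [seen]
Reachable DFA states: {0,1}, {1,3}, {0,1,3,4}, {0,1,2,3,4}.
{1,3} is among them.

yes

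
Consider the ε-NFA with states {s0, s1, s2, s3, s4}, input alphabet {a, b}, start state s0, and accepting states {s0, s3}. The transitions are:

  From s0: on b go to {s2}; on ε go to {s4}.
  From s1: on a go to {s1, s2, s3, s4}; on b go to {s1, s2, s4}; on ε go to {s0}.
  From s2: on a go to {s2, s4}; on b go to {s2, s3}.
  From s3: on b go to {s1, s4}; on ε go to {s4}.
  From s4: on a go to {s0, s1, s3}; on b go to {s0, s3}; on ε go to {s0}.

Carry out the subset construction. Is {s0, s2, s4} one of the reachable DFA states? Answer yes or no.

no

Start state of the DFA: {s0, s4} (ε-closure of the NFA start).
{s0, s4} --a--> {s0, s1, s3, s4}  [new]
{s0, s4} --b--> {s0, s2, s3, s4}  [new]
{s0, s1, s3, s4} --a--> {s0, s1, s2, s3, s4}  [new]
{s0, s1, s3, s4} --b--> {s0, s1, s2, s3, s4}  [seen]
{s0, s2, s3, s4} --a--> {s0, s1, s2, s3, s4}  [seen]
{s0, s2, s3, s4} --b--> {s0, s1, s2, s3, s4}  [seen]
{s0, s1, s2, s3, s4} --a--> {s0, s1, s2, s3, s4}  [seen]
{s0, s1, s2, s3, s4} --b--> {s0, s1, s2, s3, s4}  [seen]
Reachable DFA states: {s0, s4}, {s0, s1, s3, s4}, {s0, s2, s3, s4}, {s0, s1, s2, s3, s4}.
{s0, s2, s4} is not among them.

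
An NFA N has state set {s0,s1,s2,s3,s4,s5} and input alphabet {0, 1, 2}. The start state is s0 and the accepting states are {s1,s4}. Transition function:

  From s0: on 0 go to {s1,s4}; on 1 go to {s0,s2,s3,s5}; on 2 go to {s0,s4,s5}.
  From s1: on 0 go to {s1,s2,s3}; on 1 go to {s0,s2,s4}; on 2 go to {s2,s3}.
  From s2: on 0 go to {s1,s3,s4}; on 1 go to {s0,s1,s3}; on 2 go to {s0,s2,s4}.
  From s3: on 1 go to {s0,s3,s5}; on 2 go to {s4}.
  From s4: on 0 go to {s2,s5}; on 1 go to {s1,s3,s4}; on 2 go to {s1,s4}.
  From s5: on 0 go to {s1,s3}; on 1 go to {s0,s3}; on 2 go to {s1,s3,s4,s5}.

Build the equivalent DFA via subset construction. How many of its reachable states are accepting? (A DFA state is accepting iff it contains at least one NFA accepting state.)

10

Start state of the DFA: {s0}.
{s0} --0--> {s1,s4}  [new]
{s0} --1--> {s0,s2,s3,s5}  [new]
{s0} --2--> {s0,s4,s5}  [new]
{s1,s4} --0--> {s1,s2,s3,s5}  [new]
{s1,s4} --1--> {s0,s1,s2,s3,s4}  [new]
{s1,s4} --2--> {s1,s2,s3,s4}  [new]
{s0,s2,s3,s5} --0--> {s1,s3,s4}  [new]
{s0,s2,s3,s5} --1--> {s0,s1,s2,s3,s5}  [new]
{s0,s2,s3,s5} --2--> {s0,s1,s2,s3,s4,s5}  [new]
{s0,s4,s5} --0--> {s1,s2,s3,s4,s5}  [new]
{s0,s4,s5} --1--> {s0,s1,s2,s3,s4,s5}  [seen]
{s0,s4,s5} --2--> {s0,s1,s3,s4,s5}  [new]
{s1,s2,s3,s5} --0--> {s1,s2,s3,s4}  [seen]
{s1,s2,s3,s5} --1--> {s0,s1,s2,s3,s4,s5}  [seen]
{s1,s2,s3,s5} --2--> {s0,s1,s2,s3,s4,s5}  [seen]
{s0,s1,s2,s3,s4} --0--> {s1,s2,s3,s4,s5}  [seen]
{s0,s1,s2,s3,s4} --1--> {s0,s1,s2,s3,s4,s5}  [seen]
{s0,s1,s2,s3,s4} --2--> {s0,s1,s2,s3,s4,s5}  [seen]
{s1,s2,s3,s4} --0--> {s1,s2,s3,s4,s5}  [seen]
{s1,s2,s3,s4} --1--> {s0,s1,s2,s3,s4,s5}  [seen]
{s1,s2,s3,s4} --2--> {s0,s1,s2,s3,s4}  [seen]
{s1,s3,s4} --0--> {s1,s2,s3,s5}  [seen]
{s1,s3,s4} --1--> {s0,s1,s2,s3,s4,s5}  [seen]
{s1,s3,s4} --2--> {s1,s2,s3,s4}  [seen]
{s0,s1,s2,s3,s5} --0--> {s1,s2,s3,s4}  [seen]
{s0,s1,s2,s3,s5} --1--> {s0,s1,s2,s3,s4,s5}  [seen]
{s0,s1,s2,s3,s5} --2--> {s0,s1,s2,s3,s4,s5}  [seen]
{s0,s1,s2,s3,s4,s5} --0--> {s1,s2,s3,s4,s5}  [seen]
{s0,s1,s2,s3,s4,s5} --1--> {s0,s1,s2,s3,s4,s5}  [seen]
{s0,s1,s2,s3,s4,s5} --2--> {s0,s1,s2,s3,s4,s5}  [seen]
{s1,s2,s3,s4,s5} --0--> {s1,s2,s3,s4,s5}  [seen]
{s1,s2,s3,s4,s5} --1--> {s0,s1,s2,s3,s4,s5}  [seen]
{s1,s2,s3,s4,s5} --2--> {s0,s1,s2,s3,s4,s5}  [seen]
{s0,s1,s3,s4,s5} --0--> {s1,s2,s3,s4,s5}  [seen]
{s0,s1,s3,s4,s5} --1--> {s0,s1,s2,s3,s4,s5}  [seen]
{s0,s1,s3,s4,s5} --2--> {s0,s1,s2,s3,s4,s5}  [seen]
Reachable DFA states: {s0}, {s1,s4}, {s0,s2,s3,s5}, {s0,s4,s5}, {s1,s2,s3,s5}, {s0,s1,s2,s3,s4}, {s1,s2,s3,s4}, {s1,s3,s4}, {s0,s1,s2,s3,s5}, {s0,s1,s2,s3,s4,s5}, {s1,s2,s3,s4,s5}, {s0,s1,s3,s4,s5}.
Accepting DFA states (contain an NFA accepting state): {s1,s4}, {s0,s4,s5}, {s1,s2,s3,s5}, {s0,s1,s2,s3,s4}, {s1,s2,s3,s4}, {s1,s3,s4}, {s0,s1,s2,s3,s5}, {s0,s1,s2,s3,s4,s5}, {s1,s2,s3,s4,s5}, {s0,s1,s3,s4,s5}.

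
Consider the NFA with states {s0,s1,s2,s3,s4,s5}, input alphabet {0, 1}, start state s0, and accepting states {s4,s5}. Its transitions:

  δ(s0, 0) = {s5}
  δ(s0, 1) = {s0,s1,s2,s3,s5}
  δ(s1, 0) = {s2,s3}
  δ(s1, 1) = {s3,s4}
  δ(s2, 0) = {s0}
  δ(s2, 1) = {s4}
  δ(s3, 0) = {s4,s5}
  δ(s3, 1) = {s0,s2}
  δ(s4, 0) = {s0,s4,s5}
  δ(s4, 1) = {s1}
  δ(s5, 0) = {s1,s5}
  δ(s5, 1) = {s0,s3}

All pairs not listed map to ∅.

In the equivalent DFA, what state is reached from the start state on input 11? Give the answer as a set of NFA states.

Start: {s0}.
δ(s0,1) = {s0,s1,s2,s3,s5}.
Union: {s0,s1,s2,s3,s5}.
After 1: {s0,s1,s2,s3,s5}.
δ(s0,1) = {s0,s1,s2,s3,s5}; δ(s1,1) = {s3,s4}; δ(s2,1) = {s4}; δ(s3,1) = {s0,s2}; δ(s5,1) = {s0,s3}.
Union: {s0,s1,s2,s3,s4,s5}.
After 1: {s0,s1,s2,s3,s4,s5}.

{s0,s1,s2,s3,s4,s5}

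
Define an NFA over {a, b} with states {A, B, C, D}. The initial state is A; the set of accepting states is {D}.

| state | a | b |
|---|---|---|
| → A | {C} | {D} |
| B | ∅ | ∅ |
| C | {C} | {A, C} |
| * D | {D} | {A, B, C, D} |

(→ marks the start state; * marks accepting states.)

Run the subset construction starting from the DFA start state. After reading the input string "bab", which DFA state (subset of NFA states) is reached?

Start: {A}.
δ(A,b) = {D}.
Union: {D}.
After b: {D}.
δ(D,a) = {D}.
Union: {D}.
After a: {D}.
δ(D,b) = {A, B, C, D}.
Union: {A, B, C, D}.
After b: {A, B, C, D}.

{A, B, C, D}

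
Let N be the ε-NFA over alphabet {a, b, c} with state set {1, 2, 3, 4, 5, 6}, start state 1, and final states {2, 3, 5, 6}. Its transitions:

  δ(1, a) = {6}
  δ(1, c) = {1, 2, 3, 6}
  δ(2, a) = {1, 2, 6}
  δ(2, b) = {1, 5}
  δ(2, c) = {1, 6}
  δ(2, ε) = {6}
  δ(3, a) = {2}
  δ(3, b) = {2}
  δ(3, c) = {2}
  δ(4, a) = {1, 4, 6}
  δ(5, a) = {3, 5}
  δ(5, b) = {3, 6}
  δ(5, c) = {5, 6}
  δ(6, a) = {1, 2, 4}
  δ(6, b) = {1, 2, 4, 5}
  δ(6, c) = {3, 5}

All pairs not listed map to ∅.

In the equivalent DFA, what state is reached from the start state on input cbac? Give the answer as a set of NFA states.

{1, 2, 3, 5, 6}

Start: {1}.
δ(1,c) = {1, 2, 3, 6}.
Union: {1, 2, 3, 6}.
After c: {1, 2, 3, 6}.
δ(1,b) = ∅; δ(2,b) = {1, 5}; δ(3,b) = {2}; δ(6,b) = {1, 2, 4, 5}.
Union: {1, 2, 4, 5}.
ε-closure gives {1, 2, 4, 5, 6}.
After b: {1, 2, 4, 5, 6}.
δ(1,a) = {6}; δ(2,a) = {1, 2, 6}; δ(4,a) = {1, 4, 6}; δ(5,a) = {3, 5}; δ(6,a) = {1, 2, 4}.
Union: {1, 2, 3, 4, 5, 6}.
After a: {1, 2, 3, 4, 5, 6}.
δ(1,c) = {1, 2, 3, 6}; δ(2,c) = {1, 6}; δ(3,c) = {2}; δ(4,c) = ∅; δ(5,c) = {5, 6}; δ(6,c) = {3, 5}.
Union: {1, 2, 3, 5, 6}.
After c: {1, 2, 3, 5, 6}.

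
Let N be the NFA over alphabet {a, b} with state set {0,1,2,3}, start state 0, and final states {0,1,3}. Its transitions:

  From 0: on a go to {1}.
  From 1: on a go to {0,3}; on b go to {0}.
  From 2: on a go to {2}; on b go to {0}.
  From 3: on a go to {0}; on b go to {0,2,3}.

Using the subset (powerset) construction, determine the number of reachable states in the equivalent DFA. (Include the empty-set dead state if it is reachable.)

Start state of the DFA: {0}.
{0} --a--> {1}  [new]
{0} --b--> ∅  [new]
{1} --a--> {0,3}  [new]
{1} --b--> {0}  [seen]
∅ --a--> ∅  [seen]
∅ --b--> ∅  [seen]
{0,3} --a--> {0,1}  [new]
{0,3} --b--> {0,2,3}  [new]
{0,1} --a--> {0,1,3}  [new]
{0,1} --b--> {0}  [seen]
{0,2,3} --a--> {0,1,2}  [new]
{0,2,3} --b--> {0,2,3}  [seen]
{0,1,3} --a--> {0,1,3}  [seen]
{0,1,3} --b--> {0,2,3}  [seen]
{0,1,2} --a--> {0,1,2,3}  [new]
{0,1,2} --b--> {0}  [seen]
{0,1,2,3} --a--> {0,1,2,3}  [seen]
{0,1,2,3} --b--> {0,2,3}  [seen]
Reachable DFA states: {0}, {1}, ∅, {0,3}, {0,1}, {0,2,3}, {0,1,3}, {0,1,2}, {0,1,2,3}.

9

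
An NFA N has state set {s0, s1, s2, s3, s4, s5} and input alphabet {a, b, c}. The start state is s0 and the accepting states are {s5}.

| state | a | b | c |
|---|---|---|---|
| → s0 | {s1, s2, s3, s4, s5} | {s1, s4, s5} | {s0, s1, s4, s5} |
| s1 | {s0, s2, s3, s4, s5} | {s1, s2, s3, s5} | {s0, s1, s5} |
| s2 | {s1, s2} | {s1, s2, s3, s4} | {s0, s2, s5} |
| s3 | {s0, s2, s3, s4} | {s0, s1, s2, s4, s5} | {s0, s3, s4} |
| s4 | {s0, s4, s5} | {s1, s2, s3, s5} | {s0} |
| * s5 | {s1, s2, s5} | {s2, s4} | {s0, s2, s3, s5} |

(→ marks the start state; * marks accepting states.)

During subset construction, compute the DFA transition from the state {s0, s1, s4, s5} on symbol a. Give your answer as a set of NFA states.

{s0, s1, s2, s3, s4, s5}

δ(s0,a) = {s1, s2, s3, s4, s5}; δ(s1,a) = {s0, s2, s3, s4, s5}; δ(s4,a) = {s0, s4, s5}; δ(s5,a) = {s1, s2, s5}.
Union: {s0, s1, s2, s3, s4, s5}.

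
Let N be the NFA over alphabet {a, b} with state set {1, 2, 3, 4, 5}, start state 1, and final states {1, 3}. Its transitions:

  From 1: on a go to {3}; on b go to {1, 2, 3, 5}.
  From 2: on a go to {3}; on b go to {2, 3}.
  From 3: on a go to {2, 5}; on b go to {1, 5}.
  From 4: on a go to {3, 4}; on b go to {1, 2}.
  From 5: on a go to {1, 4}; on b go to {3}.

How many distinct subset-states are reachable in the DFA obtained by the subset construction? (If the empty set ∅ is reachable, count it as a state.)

10

Start state of the DFA: {1}.
{1} --a--> {3}  [new]
{1} --b--> {1, 2, 3, 5}  [new]
{3} --a--> {2, 5}  [new]
{3} --b--> {1, 5}  [new]
{1, 2, 3, 5} --a--> {1, 2, 3, 4, 5}  [new]
{1, 2, 3, 5} --b--> {1, 2, 3, 5}  [seen]
{2, 5} --a--> {1, 3, 4}  [new]
{2, 5} --b--> {2, 3}  [new]
{1, 5} --a--> {1, 3, 4}  [seen]
{1, 5} --b--> {1, 2, 3, 5}  [seen]
{1, 2, 3, 4, 5} --a--> {1, 2, 3, 4, 5}  [seen]
{1, 2, 3, 4, 5} --b--> {1, 2, 3, 5}  [seen]
{1, 3, 4} --a--> {2, 3, 4, 5}  [new]
{1, 3, 4} --b--> {1, 2, 3, 5}  [seen]
{2, 3} --a--> {2, 3, 5}  [new]
{2, 3} --b--> {1, 2, 3, 5}  [seen]
{2, 3, 4, 5} --a--> {1, 2, 3, 4, 5}  [seen]
{2, 3, 4, 5} --b--> {1, 2, 3, 5}  [seen]
{2, 3, 5} --a--> {1, 2, 3, 4, 5}  [seen]
{2, 3, 5} --b--> {1, 2, 3, 5}  [seen]
Reachable DFA states: {1}, {3}, {1, 2, 3, 5}, {2, 5}, {1, 5}, {1, 2, 3, 4, 5}, {1, 3, 4}, {2, 3}, {2, 3, 4, 5}, {2, 3, 5}.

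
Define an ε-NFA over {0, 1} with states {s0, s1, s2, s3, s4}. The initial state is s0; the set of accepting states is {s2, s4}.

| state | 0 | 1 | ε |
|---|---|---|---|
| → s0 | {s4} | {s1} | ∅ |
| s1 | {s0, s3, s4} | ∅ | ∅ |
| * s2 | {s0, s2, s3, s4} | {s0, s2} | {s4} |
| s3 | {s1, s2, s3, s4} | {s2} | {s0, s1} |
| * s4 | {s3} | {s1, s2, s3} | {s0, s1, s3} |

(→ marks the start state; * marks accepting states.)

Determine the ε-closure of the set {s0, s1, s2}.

Begin with {s0, s1, s2}.
s2 →ε {s4}; add s4.
s4 →ε {s0, s1, s3}; add s3.
ε-closure = {s0, s1, s2, s3, s4}.

{s0, s1, s2, s3, s4}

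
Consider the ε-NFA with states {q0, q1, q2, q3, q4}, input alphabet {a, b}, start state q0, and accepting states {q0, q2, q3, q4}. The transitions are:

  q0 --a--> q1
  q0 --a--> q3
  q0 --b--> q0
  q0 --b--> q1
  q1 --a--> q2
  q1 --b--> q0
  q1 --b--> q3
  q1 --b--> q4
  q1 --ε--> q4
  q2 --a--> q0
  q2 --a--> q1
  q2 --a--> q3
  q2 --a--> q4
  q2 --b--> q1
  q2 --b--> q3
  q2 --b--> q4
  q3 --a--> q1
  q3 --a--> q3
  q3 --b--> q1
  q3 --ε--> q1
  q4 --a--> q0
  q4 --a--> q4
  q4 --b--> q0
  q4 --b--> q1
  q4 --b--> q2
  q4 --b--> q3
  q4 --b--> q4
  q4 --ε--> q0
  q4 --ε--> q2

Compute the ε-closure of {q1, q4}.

{q0, q1, q2, q4}

Begin with {q1, q4}.
q4 →ε {q0, q2}; add q0, q2.
ε-closure = {q0, q1, q2, q4}.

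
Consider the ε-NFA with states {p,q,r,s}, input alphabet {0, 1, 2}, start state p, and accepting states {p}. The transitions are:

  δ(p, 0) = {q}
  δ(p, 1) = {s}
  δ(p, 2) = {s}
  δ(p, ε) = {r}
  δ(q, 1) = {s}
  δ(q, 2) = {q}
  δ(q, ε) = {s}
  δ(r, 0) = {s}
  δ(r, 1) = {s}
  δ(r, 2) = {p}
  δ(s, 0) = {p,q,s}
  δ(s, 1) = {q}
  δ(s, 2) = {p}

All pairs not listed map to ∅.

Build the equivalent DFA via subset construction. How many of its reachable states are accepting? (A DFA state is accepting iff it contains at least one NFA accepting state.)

3

Start state of the DFA: {p,r} (ε-closure of the NFA start).
{p,r} --0--> {q,s}  [new]
{p,r} --1--> {s}  [new]
{p,r} --2--> {p,r,s}  [new]
{q,s} --0--> {p,q,r,s}  [new]
{q,s} --1--> {q,s}  [seen]
{q,s} --2--> {p,q,r,s}  [seen]
{s} --0--> {p,q,r,s}  [seen]
{s} --1--> {q,s}  [seen]
{s} --2--> {p,r}  [seen]
{p,r,s} --0--> {p,q,r,s}  [seen]
{p,r,s} --1--> {q,s}  [seen]
{p,r,s} --2--> {p,r,s}  [seen]
{p,q,r,s} --0--> {p,q,r,s}  [seen]
{p,q,r,s} --1--> {q,s}  [seen]
{p,q,r,s} --2--> {p,q,r,s}  [seen]
Reachable DFA states: {p,r}, {q,s}, {s}, {p,r,s}, {p,q,r,s}.
Accepting DFA states (contain an NFA accepting state): {p,r}, {p,r,s}, {p,q,r,s}.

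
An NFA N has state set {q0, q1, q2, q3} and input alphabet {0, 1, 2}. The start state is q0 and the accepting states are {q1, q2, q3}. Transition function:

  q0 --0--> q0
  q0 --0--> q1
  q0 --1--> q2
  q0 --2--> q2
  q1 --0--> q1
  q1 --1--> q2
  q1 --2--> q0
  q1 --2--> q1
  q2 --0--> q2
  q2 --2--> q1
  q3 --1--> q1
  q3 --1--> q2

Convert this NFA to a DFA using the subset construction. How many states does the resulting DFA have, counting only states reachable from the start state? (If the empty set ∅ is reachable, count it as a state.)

Start state of the DFA: {q0}.
{q0} --0--> {q0, q1}  [new]
{q0} --1--> {q2}  [new]
{q0} --2--> {q2}  [seen]
{q0, q1} --0--> {q0, q1}  [seen]
{q0, q1} --1--> {q2}  [seen]
{q0, q1} --2--> {q0, q1, q2}  [new]
{q2} --0--> {q2}  [seen]
{q2} --1--> ∅  [new]
{q2} --2--> {q1}  [new]
{q0, q1, q2} --0--> {q0, q1, q2}  [seen]
{q0, q1, q2} --1--> {q2}  [seen]
{q0, q1, q2} --2--> {q0, q1, q2}  [seen]
∅ --0--> ∅  [seen]
∅ --1--> ∅  [seen]
∅ --2--> ∅  [seen]
{q1} --0--> {q1}  [seen]
{q1} --1--> {q2}  [seen]
{q1} --2--> {q0, q1}  [seen]
Reachable DFA states: {q0}, {q0, q1}, {q2}, {q0, q1, q2}, ∅, {q1}.

6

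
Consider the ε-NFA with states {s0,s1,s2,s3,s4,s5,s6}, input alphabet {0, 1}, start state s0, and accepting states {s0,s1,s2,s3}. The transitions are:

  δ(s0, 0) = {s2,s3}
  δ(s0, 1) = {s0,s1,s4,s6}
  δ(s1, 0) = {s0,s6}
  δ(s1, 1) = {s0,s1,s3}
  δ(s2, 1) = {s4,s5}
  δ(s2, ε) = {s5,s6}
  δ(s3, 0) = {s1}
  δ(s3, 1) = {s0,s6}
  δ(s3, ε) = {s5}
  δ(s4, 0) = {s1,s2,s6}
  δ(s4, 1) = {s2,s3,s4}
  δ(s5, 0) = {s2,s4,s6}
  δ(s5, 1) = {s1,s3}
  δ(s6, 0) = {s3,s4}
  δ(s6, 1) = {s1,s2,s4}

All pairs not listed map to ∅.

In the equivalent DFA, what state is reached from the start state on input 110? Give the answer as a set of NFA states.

Start: {s0}.
δ(s0,1) = {s0,s1,s4,s6}.
Union: {s0,s1,s4,s6}.
After 1: {s0,s1,s4,s6}.
δ(s0,1) = {s0,s1,s4,s6}; δ(s1,1) = {s0,s1,s3}; δ(s4,1) = {s2,s3,s4}; δ(s6,1) = {s1,s2,s4}.
Union: {s0,s1,s2,s3,s4,s6}.
ε-closure gives {s0,s1,s2,s3,s4,s5,s6}.
After 1: {s0,s1,s2,s3,s4,s5,s6}.
δ(s0,0) = {s2,s3}; δ(s1,0) = {s0,s6}; δ(s2,0) = ∅; δ(s3,0) = {s1}; δ(s4,0) = {s1,s2,s6}; δ(s5,0) = {s2,s4,s6}; δ(s6,0) = {s3,s4}.
Union: {s0,s1,s2,s3,s4,s6}.
ε-closure gives {s0,s1,s2,s3,s4,s5,s6}.
After 0: {s0,s1,s2,s3,s4,s5,s6}.

{s0,s1,s2,s3,s4,s5,s6}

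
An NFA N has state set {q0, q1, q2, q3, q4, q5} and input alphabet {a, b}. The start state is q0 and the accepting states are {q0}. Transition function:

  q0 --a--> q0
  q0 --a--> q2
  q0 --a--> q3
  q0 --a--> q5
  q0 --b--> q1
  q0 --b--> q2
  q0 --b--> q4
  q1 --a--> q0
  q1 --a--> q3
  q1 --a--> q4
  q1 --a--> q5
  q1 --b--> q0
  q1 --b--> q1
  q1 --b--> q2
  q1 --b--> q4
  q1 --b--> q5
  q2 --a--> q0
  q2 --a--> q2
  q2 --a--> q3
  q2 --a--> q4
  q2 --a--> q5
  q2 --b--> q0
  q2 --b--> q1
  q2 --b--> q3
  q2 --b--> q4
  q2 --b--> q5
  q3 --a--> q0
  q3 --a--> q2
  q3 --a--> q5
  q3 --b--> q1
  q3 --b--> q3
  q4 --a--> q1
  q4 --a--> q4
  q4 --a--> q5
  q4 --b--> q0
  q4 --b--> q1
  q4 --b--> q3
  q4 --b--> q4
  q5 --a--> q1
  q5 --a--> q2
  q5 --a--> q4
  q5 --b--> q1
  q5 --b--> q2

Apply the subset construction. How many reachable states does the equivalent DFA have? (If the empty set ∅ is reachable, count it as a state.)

4

Start state of the DFA: {q0}.
{q0} --a--> {q0, q2, q3, q5}  [new]
{q0} --b--> {q1, q2, q4}  [new]
{q0, q2, q3, q5} --a--> {q0, q1, q2, q3, q4, q5}  [new]
{q0, q2, q3, q5} --b--> {q0, q1, q2, q3, q4, q5}  [seen]
{q1, q2, q4} --a--> {q0, q1, q2, q3, q4, q5}  [seen]
{q1, q2, q4} --b--> {q0, q1, q2, q3, q4, q5}  [seen]
{q0, q1, q2, q3, q4, q5} --a--> {q0, q1, q2, q3, q4, q5}  [seen]
{q0, q1, q2, q3, q4, q5} --b--> {q0, q1, q2, q3, q4, q5}  [seen]
Reachable DFA states: {q0}, {q0, q2, q3, q5}, {q1, q2, q4}, {q0, q1, q2, q3, q4, q5}.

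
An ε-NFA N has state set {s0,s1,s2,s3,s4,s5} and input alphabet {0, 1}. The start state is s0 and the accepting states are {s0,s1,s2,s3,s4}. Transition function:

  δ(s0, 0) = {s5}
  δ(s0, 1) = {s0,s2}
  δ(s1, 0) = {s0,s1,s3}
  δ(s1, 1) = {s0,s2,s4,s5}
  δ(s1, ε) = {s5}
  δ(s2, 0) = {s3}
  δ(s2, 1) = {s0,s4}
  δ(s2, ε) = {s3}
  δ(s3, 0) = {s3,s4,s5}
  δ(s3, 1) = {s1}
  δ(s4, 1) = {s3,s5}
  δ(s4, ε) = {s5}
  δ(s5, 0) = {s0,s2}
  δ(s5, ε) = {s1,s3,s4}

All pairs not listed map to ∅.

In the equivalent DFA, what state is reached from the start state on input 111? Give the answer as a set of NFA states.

{s0,s1,s2,s3,s4,s5}

Start: {s0}.
δ(s0,1) = {s0,s2}.
Union: {s0,s2}.
ε-closure gives {s0,s2,s3}.
After 1: {s0,s2,s3}.
δ(s0,1) = {s0,s2}; δ(s2,1) = {s0,s4}; δ(s3,1) = {s1}.
Union: {s0,s1,s2,s4}.
ε-closure gives {s0,s1,s2,s3,s4,s5}.
After 1: {s0,s1,s2,s3,s4,s5}.
δ(s0,1) = {s0,s2}; δ(s1,1) = {s0,s2,s4,s5}; δ(s2,1) = {s0,s4}; δ(s3,1) = {s1}; δ(s4,1) = {s3,s5}; δ(s5,1) = ∅.
Union: {s0,s1,s2,s3,s4,s5}.
After 1: {s0,s1,s2,s3,s4,s5}.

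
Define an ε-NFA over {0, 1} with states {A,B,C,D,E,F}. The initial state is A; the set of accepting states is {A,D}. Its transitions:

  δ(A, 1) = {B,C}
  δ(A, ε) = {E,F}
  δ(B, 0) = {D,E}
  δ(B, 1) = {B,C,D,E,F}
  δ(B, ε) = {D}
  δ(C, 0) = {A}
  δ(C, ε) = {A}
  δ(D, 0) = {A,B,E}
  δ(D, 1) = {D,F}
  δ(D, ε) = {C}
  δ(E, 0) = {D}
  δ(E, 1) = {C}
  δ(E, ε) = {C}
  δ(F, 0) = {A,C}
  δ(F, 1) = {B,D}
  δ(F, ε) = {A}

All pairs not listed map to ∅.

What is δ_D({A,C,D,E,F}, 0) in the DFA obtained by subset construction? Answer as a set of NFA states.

δ(A,0) = ∅; δ(C,0) = {A}; δ(D,0) = {A,B,E}; δ(E,0) = {D}; δ(F,0) = {A,C}.
Union: {A,B,C,D,E}.
ε-closure gives {A,B,C,D,E,F}.

{A,B,C,D,E,F}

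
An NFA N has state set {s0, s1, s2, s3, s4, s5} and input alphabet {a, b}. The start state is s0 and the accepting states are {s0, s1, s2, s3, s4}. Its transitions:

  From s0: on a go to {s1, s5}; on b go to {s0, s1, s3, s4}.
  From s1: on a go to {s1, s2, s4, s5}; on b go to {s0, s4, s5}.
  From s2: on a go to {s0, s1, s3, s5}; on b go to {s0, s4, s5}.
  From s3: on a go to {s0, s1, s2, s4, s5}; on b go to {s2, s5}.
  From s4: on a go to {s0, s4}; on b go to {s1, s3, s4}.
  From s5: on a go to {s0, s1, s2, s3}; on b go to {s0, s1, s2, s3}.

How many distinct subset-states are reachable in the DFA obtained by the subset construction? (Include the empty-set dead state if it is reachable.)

5

Start state of the DFA: {s0}.
{s0} --a--> {s1, s5}  [new]
{s0} --b--> {s0, s1, s3, s4}  [new]
{s1, s5} --a--> {s0, s1, s2, s3, s4, s5}  [new]
{s1, s5} --b--> {s0, s1, s2, s3, s4, s5}  [seen]
{s0, s1, s3, s4} --a--> {s0, s1, s2, s4, s5}  [new]
{s0, s1, s3, s4} --b--> {s0, s1, s2, s3, s4, s5}  [seen]
{s0, s1, s2, s3, s4, s5} --a--> {s0, s1, s2, s3, s4, s5}  [seen]
{s0, s1, s2, s3, s4, s5} --b--> {s0, s1, s2, s3, s4, s5}  [seen]
{s0, s1, s2, s4, s5} --a--> {s0, s1, s2, s3, s4, s5}  [seen]
{s0, s1, s2, s4, s5} --b--> {s0, s1, s2, s3, s4, s5}  [seen]
Reachable DFA states: {s0}, {s1, s5}, {s0, s1, s3, s4}, {s0, s1, s2, s3, s4, s5}, {s0, s1, s2, s4, s5}.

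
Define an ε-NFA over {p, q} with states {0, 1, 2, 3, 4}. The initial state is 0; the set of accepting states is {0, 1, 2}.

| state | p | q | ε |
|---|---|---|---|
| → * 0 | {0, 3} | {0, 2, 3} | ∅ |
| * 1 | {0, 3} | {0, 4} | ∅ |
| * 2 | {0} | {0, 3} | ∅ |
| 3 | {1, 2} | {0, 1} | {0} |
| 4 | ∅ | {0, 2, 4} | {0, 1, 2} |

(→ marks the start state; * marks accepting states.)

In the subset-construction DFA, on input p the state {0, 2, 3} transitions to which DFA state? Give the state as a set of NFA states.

δ(0,p) = {0, 3}; δ(2,p) = {0}; δ(3,p) = {1, 2}.
Union: {0, 1, 2, 3}.

{0, 1, 2, 3}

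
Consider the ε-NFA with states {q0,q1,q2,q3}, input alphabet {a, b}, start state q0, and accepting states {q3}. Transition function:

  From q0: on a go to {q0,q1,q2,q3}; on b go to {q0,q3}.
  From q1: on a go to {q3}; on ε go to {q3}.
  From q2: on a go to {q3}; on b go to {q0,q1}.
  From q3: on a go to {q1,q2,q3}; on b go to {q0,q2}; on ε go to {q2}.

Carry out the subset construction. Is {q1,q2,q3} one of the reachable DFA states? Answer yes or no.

no

Start state of the DFA: {q0} (ε-closure of the NFA start).
{q0} --a--> {q0,q1,q2,q3}  [new]
{q0} --b--> {q0,q2,q3}  [new]
{q0,q1,q2,q3} --a--> {q0,q1,q2,q3}  [seen]
{q0,q1,q2,q3} --b--> {q0,q1,q2,q3}  [seen]
{q0,q2,q3} --a--> {q0,q1,q2,q3}  [seen]
{q0,q2,q3} --b--> {q0,q1,q2,q3}  [seen]
Reachable DFA states: {q0}, {q0,q1,q2,q3}, {q0,q2,q3}.
{q1,q2,q3} is not among them.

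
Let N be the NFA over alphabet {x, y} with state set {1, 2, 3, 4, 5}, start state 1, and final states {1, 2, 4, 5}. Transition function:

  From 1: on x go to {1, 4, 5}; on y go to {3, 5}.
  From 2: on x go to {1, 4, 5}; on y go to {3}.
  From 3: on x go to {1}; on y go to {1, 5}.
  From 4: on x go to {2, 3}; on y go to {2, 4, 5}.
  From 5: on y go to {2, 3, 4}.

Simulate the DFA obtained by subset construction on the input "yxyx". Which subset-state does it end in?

Start: {1}.
δ(1,y) = {3, 5}.
Union: {3, 5}.
After y: {3, 5}.
δ(3,x) = {1}; δ(5,x) = ∅.
Union: {1}.
After x: {1}.
δ(1,y) = {3, 5}.
Union: {3, 5}.
After y: {3, 5}.
δ(3,x) = {1}; δ(5,x) = ∅.
Union: {1}.
After x: {1}.

{1}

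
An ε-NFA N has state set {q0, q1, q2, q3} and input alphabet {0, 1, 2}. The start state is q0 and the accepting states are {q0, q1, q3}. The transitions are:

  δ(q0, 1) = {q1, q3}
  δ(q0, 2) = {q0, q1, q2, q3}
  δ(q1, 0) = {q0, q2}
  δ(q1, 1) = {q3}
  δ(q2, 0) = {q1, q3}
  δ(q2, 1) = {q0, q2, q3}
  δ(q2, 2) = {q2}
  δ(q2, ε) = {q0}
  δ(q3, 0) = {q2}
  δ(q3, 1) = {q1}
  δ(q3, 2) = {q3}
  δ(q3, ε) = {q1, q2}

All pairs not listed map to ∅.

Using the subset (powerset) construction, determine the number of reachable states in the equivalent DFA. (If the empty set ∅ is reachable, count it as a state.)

3

Start state of the DFA: {q0} (ε-closure of the NFA start).
{q0} --0--> ∅  [new]
{q0} --1--> {q0, q1, q2, q3}  [new]
{q0} --2--> {q0, q1, q2, q3}  [seen]
∅ --0--> ∅  [seen]
∅ --1--> ∅  [seen]
∅ --2--> ∅  [seen]
{q0, q1, q2, q3} --0--> {q0, q1, q2, q3}  [seen]
{q0, q1, q2, q3} --1--> {q0, q1, q2, q3}  [seen]
{q0, q1, q2, q3} --2--> {q0, q1, q2, q3}  [seen]
Reachable DFA states: {q0}, ∅, {q0, q1, q2, q3}.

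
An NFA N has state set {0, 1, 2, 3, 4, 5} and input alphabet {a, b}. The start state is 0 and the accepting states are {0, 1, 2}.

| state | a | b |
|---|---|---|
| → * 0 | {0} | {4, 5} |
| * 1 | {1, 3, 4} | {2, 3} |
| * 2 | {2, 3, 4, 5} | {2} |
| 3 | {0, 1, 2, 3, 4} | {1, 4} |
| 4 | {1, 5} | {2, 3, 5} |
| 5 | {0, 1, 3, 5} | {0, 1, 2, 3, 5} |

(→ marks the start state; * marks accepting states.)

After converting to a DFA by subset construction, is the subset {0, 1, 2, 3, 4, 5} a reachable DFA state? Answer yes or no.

Start state of the DFA: {0}.
{0} --a--> {0}  [seen]
{0} --b--> {4, 5}  [new]
{4, 5} --a--> {0, 1, 3, 5}  [new]
{4, 5} --b--> {0, 1, 2, 3, 5}  [new]
{0, 1, 3, 5} --a--> {0, 1, 2, 3, 4, 5}  [new]
{0, 1, 3, 5} --b--> {0, 1, 2, 3, 4, 5}  [seen]
{0, 1, 2, 3, 5} --a--> {0, 1, 2, 3, 4, 5}  [seen]
{0, 1, 2, 3, 5} --b--> {0, 1, 2, 3, 4, 5}  [seen]
{0, 1, 2, 3, 4, 5} --a--> {0, 1, 2, 3, 4, 5}  [seen]
{0, 1, 2, 3, 4, 5} --b--> {0, 1, 2, 3, 4, 5}  [seen]
Reachable DFA states: {0}, {4, 5}, {0, 1, 3, 5}, {0, 1, 2, 3, 5}, {0, 1, 2, 3, 4, 5}.
{0, 1, 2, 3, 4, 5} is among them.

yes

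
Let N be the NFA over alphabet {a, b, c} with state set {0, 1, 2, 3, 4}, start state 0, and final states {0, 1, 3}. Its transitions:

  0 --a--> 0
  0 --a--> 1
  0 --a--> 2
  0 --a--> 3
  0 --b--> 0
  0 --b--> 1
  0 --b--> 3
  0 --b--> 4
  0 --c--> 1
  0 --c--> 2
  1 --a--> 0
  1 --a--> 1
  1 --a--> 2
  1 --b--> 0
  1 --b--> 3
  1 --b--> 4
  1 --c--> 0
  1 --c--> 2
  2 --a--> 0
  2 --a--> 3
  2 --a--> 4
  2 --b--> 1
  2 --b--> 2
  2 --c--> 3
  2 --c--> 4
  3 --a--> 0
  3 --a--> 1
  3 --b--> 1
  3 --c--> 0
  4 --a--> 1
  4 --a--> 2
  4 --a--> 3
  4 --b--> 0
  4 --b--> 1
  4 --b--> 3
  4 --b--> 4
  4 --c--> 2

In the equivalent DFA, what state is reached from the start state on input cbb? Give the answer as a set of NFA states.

Start: {0}.
δ(0,c) = {1, 2}.
Union: {1, 2}.
After c: {1, 2}.
δ(1,b) = {0, 3, 4}; δ(2,b) = {1, 2}.
Union: {0, 1, 2, 3, 4}.
After b: {0, 1, 2, 3, 4}.
δ(0,b) = {0, 1, 3, 4}; δ(1,b) = {0, 3, 4}; δ(2,b) = {1, 2}; δ(3,b) = {1}; δ(4,b) = {0, 1, 3, 4}.
Union: {0, 1, 2, 3, 4}.
After b: {0, 1, 2, 3, 4}.

{0, 1, 2, 3, 4}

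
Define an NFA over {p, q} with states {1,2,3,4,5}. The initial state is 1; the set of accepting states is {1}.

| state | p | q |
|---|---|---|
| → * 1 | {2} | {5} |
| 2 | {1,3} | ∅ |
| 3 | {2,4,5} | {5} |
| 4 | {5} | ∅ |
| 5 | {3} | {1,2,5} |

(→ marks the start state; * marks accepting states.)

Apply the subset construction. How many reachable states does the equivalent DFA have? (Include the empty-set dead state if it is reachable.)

12

Start state of the DFA: {1}.
{1} --p--> {2}  [new]
{1} --q--> {5}  [new]
{2} --p--> {1,3}  [new]
{2} --q--> ∅  [new]
{5} --p--> {3}  [new]
{5} --q--> {1,2,5}  [new]
{1,3} --p--> {2,4,5}  [new]
{1,3} --q--> {5}  [seen]
∅ --p--> ∅  [seen]
∅ --q--> ∅  [seen]
{3} --p--> {2,4,5}  [seen]
{3} --q--> {5}  [seen]
{1,2,5} --p--> {1,2,3}  [new]
{1,2,5} --q--> {1,2,5}  [seen]
{2,4,5} --p--> {1,3,5}  [new]
{2,4,5} --q--> {1,2,5}  [seen]
{1,2,3} --p--> {1,2,3,4,5}  [new]
{1,2,3} --q--> {5}  [seen]
{1,3,5} --p--> {2,3,4,5}  [new]
{1,3,5} --q--> {1,2,5}  [seen]
{1,2,3,4,5} --p--> {1,2,3,4,5}  [seen]
{1,2,3,4,5} --q--> {1,2,5}  [seen]
{2,3,4,5} --p--> {1,2,3,4,5}  [seen]
{2,3,4,5} --q--> {1,2,5}  [seen]
Reachable DFA states: {1}, {2}, {5}, {1,3}, ∅, {3}, {1,2,5}, {2,4,5}, {1,2,3}, {1,3,5}, {1,2,3,4,5}, {2,3,4,5}.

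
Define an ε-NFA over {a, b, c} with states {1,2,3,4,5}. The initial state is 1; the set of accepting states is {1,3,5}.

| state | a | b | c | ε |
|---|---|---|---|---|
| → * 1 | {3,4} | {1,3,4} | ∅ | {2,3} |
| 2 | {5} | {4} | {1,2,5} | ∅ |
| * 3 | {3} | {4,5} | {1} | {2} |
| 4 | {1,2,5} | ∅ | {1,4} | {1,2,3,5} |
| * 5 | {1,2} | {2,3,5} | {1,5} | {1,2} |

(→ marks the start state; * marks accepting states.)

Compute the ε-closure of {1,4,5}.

{1,2,3,4,5}

Begin with {1,4,5}.
1 →ε {2,3}; add 2, 3.
ε-closure = {1,2,3,4,5}.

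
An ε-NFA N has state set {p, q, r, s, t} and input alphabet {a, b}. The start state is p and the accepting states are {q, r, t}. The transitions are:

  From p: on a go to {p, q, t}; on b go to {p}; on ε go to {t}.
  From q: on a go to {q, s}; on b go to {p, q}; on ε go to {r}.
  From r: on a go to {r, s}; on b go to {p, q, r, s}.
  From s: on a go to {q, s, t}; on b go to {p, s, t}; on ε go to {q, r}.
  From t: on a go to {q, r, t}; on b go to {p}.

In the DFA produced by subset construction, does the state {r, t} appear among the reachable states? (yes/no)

Start state of the DFA: {p, t} (ε-closure of the NFA start).
{p, t} --a--> {p, q, r, t}  [new]
{p, t} --b--> {p, t}  [seen]
{p, q, r, t} --a--> {p, q, r, s, t}  [new]
{p, q, r, t} --b--> {p, q, r, s, t}  [seen]
{p, q, r, s, t} --a--> {p, q, r, s, t}  [seen]
{p, q, r, s, t} --b--> {p, q, r, s, t}  [seen]
Reachable DFA states: {p, t}, {p, q, r, t}, {p, q, r, s, t}.
{r, t} is not among them.

no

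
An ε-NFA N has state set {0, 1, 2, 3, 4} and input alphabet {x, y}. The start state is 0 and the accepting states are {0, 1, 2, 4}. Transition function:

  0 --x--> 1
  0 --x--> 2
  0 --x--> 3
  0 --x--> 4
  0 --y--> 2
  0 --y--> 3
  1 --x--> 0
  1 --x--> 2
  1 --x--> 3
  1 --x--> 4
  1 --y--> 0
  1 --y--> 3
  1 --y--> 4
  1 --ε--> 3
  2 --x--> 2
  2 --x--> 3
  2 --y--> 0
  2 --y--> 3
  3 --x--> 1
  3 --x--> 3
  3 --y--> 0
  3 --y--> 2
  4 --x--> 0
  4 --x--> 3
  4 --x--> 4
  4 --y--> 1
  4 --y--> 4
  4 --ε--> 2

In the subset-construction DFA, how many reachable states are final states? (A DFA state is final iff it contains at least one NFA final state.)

7

Start state of the DFA: {0} (ε-closure of the NFA start).
{0} --x--> {1, 2, 3, 4}  [new]
{0} --y--> {2, 3}  [new]
{1, 2, 3, 4} --x--> {0, 1, 2, 3, 4}  [new]
{1, 2, 3, 4} --y--> {0, 1, 2, 3, 4}  [seen]
{2, 3} --x--> {1, 2, 3}  [new]
{2, 3} --y--> {0, 2, 3}  [new]
{0, 1, 2, 3, 4} --x--> {0, 1, 2, 3, 4}  [seen]
{0, 1, 2, 3, 4} --y--> {0, 1, 2, 3, 4}  [seen]
{1, 2, 3} --x--> {0, 1, 2, 3, 4}  [seen]
{1, 2, 3} --y--> {0, 2, 3, 4}  [new]
{0, 2, 3} --x--> {1, 2, 3, 4}  [seen]
{0, 2, 3} --y--> {0, 2, 3}  [seen]
{0, 2, 3, 4} --x--> {0, 1, 2, 3, 4}  [seen]
{0, 2, 3, 4} --y--> {0, 1, 2, 3, 4}  [seen]
Reachable DFA states: {0}, {1, 2, 3, 4}, {2, 3}, {0, 1, 2, 3, 4}, {1, 2, 3}, {0, 2, 3}, {0, 2, 3, 4}.
Accepting DFA states (contain an NFA accepting state): {0}, {1, 2, 3, 4}, {2, 3}, {0, 1, 2, 3, 4}, {1, 2, 3}, {0, 2, 3}, {0, 2, 3, 4}.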